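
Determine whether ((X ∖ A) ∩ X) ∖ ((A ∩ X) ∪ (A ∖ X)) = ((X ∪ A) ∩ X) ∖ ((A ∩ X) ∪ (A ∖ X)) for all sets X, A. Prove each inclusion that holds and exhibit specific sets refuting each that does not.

Both inclusions hold.

Reverse inclusion. Let x ∈ ((X ∪ A) ∩ X) ∖ ((A ∩ X) ∪ (A ∖ X)). Then x ∈ X and x ∉ A, from which x ∈ ((X ∖ A) ∩ X) ∖ ((A ∩ X) ∪ (A ∖ X)).

Forward inclusion. Let x ∈ ((X ∖ A) ∩ X) ∖ ((A ∩ X) ∪ (A ∖ X)). Then x ∈ X and x ∉ A, from which x ∈ ((X ∪ A) ∩ X) ∖ ((A ∩ X) ∪ (A ∖ X)).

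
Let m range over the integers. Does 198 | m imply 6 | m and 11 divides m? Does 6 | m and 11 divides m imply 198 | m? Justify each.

Forward direction. If 198 ∣ m, write m = 198q. Since 198 = 33·6, m = 6·(33q), so 6 ∣ m; and since 198 = 18·11, m = 11·(18q), so 11 ∣ m.

Converse. This fails: take m = 66. Both 6 ∣ 66 and 11 ∣ 66, yet 66 is not a multiple of 198 (since 66 = 0·198 + 66), so 198 ∤ 66.

Not equivalent: only (⇒) holds.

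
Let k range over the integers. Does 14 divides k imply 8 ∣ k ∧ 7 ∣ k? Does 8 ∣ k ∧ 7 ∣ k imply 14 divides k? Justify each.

Only the converse holds.

(⟹) This fails: take k = 14. Certainly 14 ∣ 14, but 8 ∤ 14.

(⟸) Suppose 8 ∣ k and 7 ∣ k. Any common multiple of 8 and 7 is a multiple of their lcm; here gcd(8, 7) = 1, so lcm(8, 7) = 8·7 = 56, so 56 ∣ k. Since 14 ∣ 56, it follows that 14 ∣ k.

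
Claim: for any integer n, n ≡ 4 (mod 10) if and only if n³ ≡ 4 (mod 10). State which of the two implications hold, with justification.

Converse. For the converse, argue contrapositively. If n ≢ 4 (mod 10), then n is congruent to one of 0, 1, 2, 3, 5, 6, 7, 8, 9 modulo 10, and these give n³ ≡ 0, 1, 8, 7, 5, 6, 3, 2, 9 respectively — never 4.

Forward direction. Suppose n ≡ 4 (mod 10). Write n = 10j + 4. Then (10j + 4)³ = 1000j³ + 1200j² + 480j + 64 = 10(100j³ + 120j² + 48j + 6) + 4, so n³ ≡ 4 (mod 10).

Both directions hold; the statement is true.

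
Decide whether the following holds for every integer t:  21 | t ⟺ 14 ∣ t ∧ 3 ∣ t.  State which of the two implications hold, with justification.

(⇒) This fails: take t = 21. Certainly 21 ∣ 21, but 14 ∤ 21.

(⇐) Suppose 14 ∣ t and 3 ∣ t. Any common multiple of 14 and 3 is a multiple of their lcm; here gcd(14, 3) = 1, so lcm(14, 3) = 14·3 = 42, so 42 ∣ t. Since 21 ∣ 42, it follows that 21 ∣ t.

Not equivalent: only (⇐) holds.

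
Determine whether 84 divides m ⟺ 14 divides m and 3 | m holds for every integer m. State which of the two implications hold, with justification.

(⇒) holds; (⇐) fails.

(←) This fails: take m = 42. Both 14 ∣ 42 and 3 ∣ 42, yet 42 is not a multiple of 84 (since 42 = 0·84 + 42), so 84 ∤ 42.

(→) If 84 ∣ m, write m = 84q. Since 84 = 6·14, m = 14·(6q), so 14 ∣ m; and since 84 = 28·3, m = 3·(28q), so 3 ∣ m.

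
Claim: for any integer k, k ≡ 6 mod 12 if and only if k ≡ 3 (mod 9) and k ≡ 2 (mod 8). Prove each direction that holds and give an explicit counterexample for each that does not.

The forward direction fails; the converse holds.

Forward direction. This fails: k = 6 gives 6 ≡ 6 (mod 12) but 6 ≡ 6 (mod 9), so the conjunction on the right does not hold.

Converse. If k ≡ 3 (mod 9) and k ≡ 2 (mod 8), then by the Chinese remainder theorem k ≡ 66 (mod 72). Since 66 ≡ 6 (mod 12) and 12 ∣ 72, we get k ≡ 6 (mod 12).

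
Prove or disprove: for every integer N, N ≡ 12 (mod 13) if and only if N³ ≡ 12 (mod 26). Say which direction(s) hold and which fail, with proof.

Neither implication holds.

(→) This fails: take N = 25. Then 25 ≡ 12 (mod 13), but 25³ = 15625 ≡ 25 (mod 26), not 12.

(←) This fails: take N = 4. Then 4³ = 64 ≡ 12 (mod 26), yet 4 ≡ 4 (mod 13), not 12.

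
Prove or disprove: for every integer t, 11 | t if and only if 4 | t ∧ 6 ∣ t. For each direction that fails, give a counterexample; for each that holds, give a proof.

Neither direction holds.

(→) This fails: take t = 11. Certainly 11 ∣ 11, but 4 ∤ 11.

(←) This fails: take t = 12. Both 4 ∣ 12 and 6 ∣ 12, yet 12 is not a multiple of 11 (since 12 = 1·11 + 1), so 11 ∤ 12.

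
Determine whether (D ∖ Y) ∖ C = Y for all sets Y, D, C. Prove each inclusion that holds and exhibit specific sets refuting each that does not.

Both inclusions fail.

(⟹) This inclusion fails. Take Y = ∅, D = {1}, C = ∅; then 1 ∈ (D ∖ Y) ∖ C but 1 ∉ Y.

(⟸) This inclusion fails. Take Y = {1}, D = ∅, C = ∅; then 1 ∈ Y but 1 ∉ (D ∖ Y) ∖ C.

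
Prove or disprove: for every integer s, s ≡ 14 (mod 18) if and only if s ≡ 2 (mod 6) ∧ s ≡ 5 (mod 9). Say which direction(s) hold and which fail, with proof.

(⇐) If s ≡ 2 (mod 6) and s ≡ 5 (mod 9), then by the Chinese remainder theorem s ≡ 14 (mod 18). This is exactly s ≡ 14 (mod 18).

(⇒) Suppose s ≡ 14 (mod 18); write s = 18j + 14. Since 6 ∣ 18, reducing mod 6 gives s ≡ 14 ≡ 2 (mod 6); since 9 ∣ 18, reducing mod 9 gives s ≡ 14 ≡ 5 (mod 9).

Equivalent; both directions hold.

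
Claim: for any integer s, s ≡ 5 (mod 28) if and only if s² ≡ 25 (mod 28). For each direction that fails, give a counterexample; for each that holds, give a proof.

(⇐) This fails: take s = 9. Then 9² = 81 ≡ 25 (mod 28), yet 9 ≡ 9 (mod 28), not 5.

(⇒) Suppose s ≡ 5 (mod 28). Write s = 28j + 5. Then (28j + 5)² = 784j² + 280j + 25 = 28(28j² + 10j) + 25, so s² ≡ 25 (mod 28).

Only the forward direction holds.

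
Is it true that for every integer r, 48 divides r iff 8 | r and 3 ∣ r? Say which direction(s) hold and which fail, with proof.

Only the forward implication holds.

(⟹) If 48 ∣ r, write r = 48q. Since 48 = 6·8, r = 8·(6q), so 8 ∣ r; and since 48 = 16·3, r = 3·(16q), so 3 ∣ r.

(⟸) This fails: take r = 24. Both 8 ∣ 24 and 3 ∣ 24, yet 24 is not a multiple of 48 (since 24 = 0·48 + 24), so 48 ∤ 24.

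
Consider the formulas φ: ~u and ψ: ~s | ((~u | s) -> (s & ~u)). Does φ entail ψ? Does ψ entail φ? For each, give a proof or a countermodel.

The forward direction holds; the converse fails.

[⇒] Assume the antecedent. If s is true, the antecedent forces (s = T, u = F), and ~s | ((~u | s) -> (s & ~u)) holds there. If s is false, ~s | ((~u | s) -> (s & ~u)) reduces to true regardless of the other variables. Either way ~s | ((~u | s) -> (s & ~u)) holds.

[⇐] This fails. Under s = F, u = T, the left side is false but the right side is true.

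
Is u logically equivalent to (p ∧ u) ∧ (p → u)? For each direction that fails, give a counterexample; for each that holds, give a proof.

(⟹) This fails. Under p = F, u = T, the left side is true but the right side is false.

(⟸) Assume the antecedent. If p is true, the antecedent forces (p = T, u = T), and u holds there. If p is false, the antecedent cannot hold. Either way u holds.

Not equivalent: only (⇐) holds.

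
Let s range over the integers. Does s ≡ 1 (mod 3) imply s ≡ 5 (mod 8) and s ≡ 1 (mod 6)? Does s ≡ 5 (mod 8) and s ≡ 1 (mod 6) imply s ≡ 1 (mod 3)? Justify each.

(⇒) This fails: s = 1 gives 1 ≡ 1 (mod 3) but 1 ≡ 1 (mod 8), so the conjunction on the right does not hold.

(⇐) Conversely, if s ≡ 5 (mod 8) and s ≡ 1 (mod 6), then by the Chinese remainder theorem s ≡ 13 (mod 24). Since 13 ≡ 1 (mod 3) and 3 ∣ 24, we get s ≡ 1 (mod 3).

Only the converse holds.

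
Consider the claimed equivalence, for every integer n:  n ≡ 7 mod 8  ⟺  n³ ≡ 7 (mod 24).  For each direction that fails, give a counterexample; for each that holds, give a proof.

(⟹) This fails: take n = 15. Then 15 ≡ 7 (mod 8), but 15³ = 3375 ≡ 15 (mod 24), not 7.

(⟸) Conversely, the residues r modulo 24 with r³ ≡ 7 (mod 24) are exactly {7}, and each is ≡ 7 (mod 8).

(⇒) fails; (⇐) holds.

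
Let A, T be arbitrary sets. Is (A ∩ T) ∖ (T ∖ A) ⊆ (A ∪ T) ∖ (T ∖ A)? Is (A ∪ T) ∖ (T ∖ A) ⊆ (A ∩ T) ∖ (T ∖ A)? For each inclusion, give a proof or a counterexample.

(⊆) holds; (⊇) fails.

(⟹) Let x ∈ (A ∩ T) ∖ (T ∖ A). Then x ∈ A ∩ T, from which x ∈ (A ∪ T) ∖ (T ∖ A).

(⟸) This inclusion fails. Take A = {1}, T = ∅; then 1 ∈ (A ∪ T) ∖ (T ∖ A) but 1 ∉ (A ∩ T) ∖ (T ∖ A).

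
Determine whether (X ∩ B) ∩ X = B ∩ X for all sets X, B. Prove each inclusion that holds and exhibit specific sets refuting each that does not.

(⊆) Let x ∈ (X ∩ B) ∩ X. Then x ∈ X ∩ B, from which x ∈ B ∩ X.

(⊇) Let x ∈ B ∩ X. Then x ∈ X ∩ B, from which x ∈ (X ∩ B) ∩ X.

Both inclusions hold.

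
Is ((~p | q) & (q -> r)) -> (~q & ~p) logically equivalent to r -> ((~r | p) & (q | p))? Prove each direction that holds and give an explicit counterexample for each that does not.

[⇒] This fails. Under q = F, p = F, r = T, the left side is true but the right side is false.

[⇐] This fails. Under q = T, p = T, r = T, the left side is false but the right side is true.

Neither direction holds.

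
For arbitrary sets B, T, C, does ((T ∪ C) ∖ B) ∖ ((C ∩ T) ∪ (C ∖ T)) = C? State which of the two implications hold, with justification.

Both inclusions fail.

Forward inclusion. This inclusion fails. Take B = ∅, T = {1}, C = ∅; then 1 ∈ ((T ∪ C) ∖ B) ∖ ((C ∩ T) ∪ (C ∖ T)) but 1 ∉ C.

Reverse inclusion. This inclusion fails. Take B = ∅, T = ∅, C = {1}; then 1 ∈ C but 1 ∉ ((T ∪ C) ∖ B) ∖ ((C ∩ T) ∪ (C ∖ T)).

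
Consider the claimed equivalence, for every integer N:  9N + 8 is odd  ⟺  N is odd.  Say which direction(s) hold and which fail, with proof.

[⇒] Suppose 9N + 8 is odd. Since 9 is odd, 9N and N have the same parity, so 9N + 8 ≡ N + 8 (mod 2). As 8 is even, 9N + 8 is odd exactly when N is odd. Thus N is odd.

[⇐] Conversely, suppose N is odd; write N = 2j + 1. Then 9N + 8 = 9·(2j + 1) + 8 = 2·9j + 17, which is odd.

Equivalent; both directions hold.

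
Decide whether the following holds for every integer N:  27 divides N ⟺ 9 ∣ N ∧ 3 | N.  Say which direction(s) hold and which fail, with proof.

(⇒) If 27 ∣ N, write N = 27q. Since 27 = 3·9, N = 9·(3q), so 9 ∣ N; and since 27 = 9·3, N = 3·(9q), so 3 ∣ N.

(⇐) This fails: take N = 9. Both 9 ∣ 9 and 3 ∣ 9, yet 9 is not a multiple of 27 (since 9 = 0·27 + 9), so 27 ∤ 9.

The forward direction holds; the converse fails.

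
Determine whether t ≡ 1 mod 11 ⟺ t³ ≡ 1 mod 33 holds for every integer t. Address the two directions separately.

Only the reverse direction holds.

(→) This fails: take t = 12. Then 12 ≡ 1 (mod 11), but 12³ = 1728 ≡ 12 (mod 33), not 1.

(←) Conversely, the residues r modulo 33 with r³ ≡ 1 (mod 33) are exactly {1}, and each is ≡ 1 (mod 11).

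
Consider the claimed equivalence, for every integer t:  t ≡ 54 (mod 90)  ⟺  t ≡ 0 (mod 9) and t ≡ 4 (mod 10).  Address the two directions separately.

(⇒) Suppose t ≡ 54 (mod 90); write t = 90j + 54. Since 9 ∣ 90, reducing mod 9 gives t ≡ 54 ≡ 0 (mod 9); since 10 ∣ 90, reducing mod 10 gives t ≡ 54 ≡ 4 (mod 10).

(⇐) Conversely, if t ≡ 0 (mod 9) and t ≡ 4 (mod 10), then by the Chinese remainder theorem t ≡ 54 (mod 90). This is exactly t ≡ 54 (mod 90).

Both implications hold.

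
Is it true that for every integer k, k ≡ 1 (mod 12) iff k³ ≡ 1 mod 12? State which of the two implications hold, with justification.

(←) Suppose k³ ≡ 1 (mod 12). The only residue r in {0, …, 11} with r³ ≡ 1 (mod 12) is r = 1, so k ≡ 1 (mod 12).

(→) Suppose k ≡ 1 (mod 12). Write k = 12j + 1. Then (12j + 1)³ = 1728j³ + 432j² + 36j + 1 = 12(144j³ + 36j² + 3j) + 1, so k³ ≡ 1 (mod 12).

Equivalent; both directions hold.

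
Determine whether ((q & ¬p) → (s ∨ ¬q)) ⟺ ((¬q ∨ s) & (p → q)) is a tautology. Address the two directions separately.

[⇐] Assume the antecedent. If s is true, (q & ¬p) → (s ∨ ¬q) reduces to true regardless of the other variables. If s is false, the antecedent forces (s = F, q = F, p = F), and (q & ¬p) → (s ∨ ¬q) holds there. Either way (q & ¬p) → (s ∨ ¬q) holds.

[⇒] This fails. Under s = F, q = F, p = T, the left side is true but the right side is false.

Only the converse holds.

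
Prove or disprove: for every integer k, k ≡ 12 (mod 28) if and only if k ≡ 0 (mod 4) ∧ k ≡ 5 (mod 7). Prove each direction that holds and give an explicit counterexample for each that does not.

(⟹) Suppose k ≡ 12 (mod 28); write k = 28j + 12. Since 4 ∣ 28, reducing mod 4 gives k ≡ 12 ≡ 0 (mod 4); since 7 ∣ 28, reducing mod 7 gives k ≡ 12 ≡ 5 (mod 7).

(⟸) Conversely, if k ≡ 0 (mod 4) and k ≡ 5 (mod 7), then by the Chinese remainder theorem k ≡ 12 (mod 28). This is exactly k ≡ 12 (mod 28).

The biconditional holds.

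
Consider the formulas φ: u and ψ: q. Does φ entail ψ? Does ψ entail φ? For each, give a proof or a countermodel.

Neither implication holds.

Forward direction. This fails. Under q = F, u = T, the left side is true but the right side is false.

Converse. This fails. Under q = T, u = F, the left side is false but the right side is true.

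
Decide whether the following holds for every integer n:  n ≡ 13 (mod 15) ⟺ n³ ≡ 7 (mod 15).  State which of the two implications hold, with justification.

Both implications hold.

(→) Suppose n ≡ 13 (mod 15). Write n = 15j + 13. Then (15j + 13)³ = 3375j³ + 8775j² + 7605j + 2197 = 15(225j³ + 585j² + 507j + 146) + 7, so n³ ≡ 7 (mod 15).

(←) Conversely, suppose n³ ≡ 7 (mod 15). The only residue r in {0, …, 14} with r³ ≡ 7 (mod 15) is r = 13, so n ≡ 13 (mod 15).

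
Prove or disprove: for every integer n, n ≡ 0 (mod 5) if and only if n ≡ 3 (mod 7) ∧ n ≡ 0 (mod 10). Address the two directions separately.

Only the converse holds.

Forward direction. This fails: n = 0 gives 0 ≡ 0 (mod 5) but 0 ≡ 0 (mod 7), so the conjunction on the right does not hold.

Converse. If n ≡ 3 (mod 7) and n ≡ 0 (mod 10), then by the Chinese remainder theorem n ≡ 10 (mod 70). Since 10 ≡ 0 (mod 5) and 5 ∣ 70, we get n ≡ 0 (mod 5).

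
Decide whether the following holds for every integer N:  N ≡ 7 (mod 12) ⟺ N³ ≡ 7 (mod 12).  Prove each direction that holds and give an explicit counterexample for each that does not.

(→) Suppose N ≡ 7 (mod 12). Write N = 12j + 7. Then (12j + 7)³ = 1728j³ + 3024j² + 1764j + 343 = 12(144j³ + 252j² + 147j + 28) + 7, so N³ ≡ 7 (mod 12).

(←) Conversely, suppose N³ ≡ 7 (mod 12). The only residue r in {0, …, 11} with r³ ≡ 7 (mod 12) is r = 7, so N ≡ 7 (mod 12).

The biconditional holds.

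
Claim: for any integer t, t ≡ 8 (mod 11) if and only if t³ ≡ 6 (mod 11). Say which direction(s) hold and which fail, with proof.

Both implications hold.

Converse. Suppose t³ ≡ 6 (mod 11). The only residue r in {0, …, 10} with r³ ≡ 6 (mod 11) is r = 8, so t ≡ 8 (mod 11).

Forward direction. Suppose t ≡ 8 (mod 11). Write t = 11j + 8. Then (11j + 8)³ = 1331j³ + 2904j² + 2112j + 512 = 11(121j³ + 264j² + 192j + 46) + 6, so t³ ≡ 6 (mod 11).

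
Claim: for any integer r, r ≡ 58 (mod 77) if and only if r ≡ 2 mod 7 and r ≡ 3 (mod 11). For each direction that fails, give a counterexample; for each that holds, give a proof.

Forward direction. Suppose r ≡ 58 (mod 77); write r = 77j + 58. Since 7 ∣ 77, reducing mod 7 gives r ≡ 58 ≡ 2 (mod 7); since 11 ∣ 77, reducing mod 11 gives r ≡ 58 ≡ 3 (mod 11).

Converse. If r ≡ 2 (mod 7) and r ≡ 3 (mod 11), then by the Chinese remainder theorem r ≡ 58 (mod 77). This is exactly r ≡ 58 (mod 77).

The biconditional holds.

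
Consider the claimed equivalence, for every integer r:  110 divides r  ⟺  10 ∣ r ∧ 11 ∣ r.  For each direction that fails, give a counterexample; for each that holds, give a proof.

(⇒) If 110 ∣ r, write r = 110q. Since 110 = 11·10, r = 10·(11q), so 10 ∣ r; and since 110 = 10·11, r = 11·(10q), so 11 ∣ r.

(⇐) Suppose 10 ∣ r and 11 ∣ r. Any common multiple of 10 and 11 is a multiple of their lcm; here gcd(10, 11) = 1, so lcm(10, 11) = 10·11 = 110, so 110 ∣ r.

Equivalent; both directions hold.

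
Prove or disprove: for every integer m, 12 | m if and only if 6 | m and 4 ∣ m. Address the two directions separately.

The biconditional holds.

[⇒] If 12 ∣ m, write m = 12q. Since 12 = 2·6, m = 6·(2q), so 6 ∣ m; and since 12 = 3·4, m = 4·(3q), so 4 ∣ m.

[⇐] Suppose 6 ∣ m and 4 ∣ m. Any common multiple of 6 and 4 is a multiple of their lcm; here lcm(6, 4) = 6·4/gcd(6, 4) = 24/2 = 12, so 12 ∣ m.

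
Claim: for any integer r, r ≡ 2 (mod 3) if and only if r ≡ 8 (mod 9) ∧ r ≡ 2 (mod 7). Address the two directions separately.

Only the converse holds.

(→) This fails: r = 2 gives 2 ≡ 2 (mod 3) but 2 ≡ 2 (mod 9), so the conjunction on the right does not hold.

(←) Conversely, if r ≡ 8 (mod 9) and r ≡ 2 (mod 7), then by the Chinese remainder theorem r ≡ 44 (mod 63). Since 44 ≡ 2 (mod 3) and 3 ∣ 63, we get r ≡ 2 (mod 3).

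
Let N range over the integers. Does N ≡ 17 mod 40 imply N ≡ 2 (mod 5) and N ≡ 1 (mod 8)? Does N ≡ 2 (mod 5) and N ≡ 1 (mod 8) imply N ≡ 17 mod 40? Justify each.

(⟹) Suppose N ≡ 17 (mod 40); write N = 40j + 17. Since 5 ∣ 40, reducing mod 5 gives N ≡ 17 ≡ 2 (mod 5); since 8 ∣ 40, reducing mod 8 gives N ≡ 17 ≡ 1 (mod 8).

(⟸) Conversely, if N ≡ 2 (mod 5) and N ≡ 1 (mod 8), then by the Chinese remainder theorem N ≡ 17 (mod 40). This is exactly N ≡ 17 (mod 40).

Both directions hold.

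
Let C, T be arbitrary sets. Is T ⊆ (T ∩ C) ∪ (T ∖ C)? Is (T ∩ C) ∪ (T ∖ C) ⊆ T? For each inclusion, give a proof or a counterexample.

(⟹) Let x ∈ T. Then either x ∈ T and x ∉ C; or x ∈ C ∩ T. In each case x ∈ (T ∩ C) ∪ (T ∖ C), so T ⊆ (T ∩ C) ∪ (T ∖ C).

(⟸) Let x ∈ (T ∩ C) ∪ (T ∖ C). Then either x ∈ T and x ∉ C; or x ∈ C ∩ T. In each case x ∈ T, so (T ∩ C) ∪ (T ∖ C) ⊆ T.

The two sets are equal.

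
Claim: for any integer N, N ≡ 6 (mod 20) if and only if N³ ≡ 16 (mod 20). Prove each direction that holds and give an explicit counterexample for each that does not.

Only the forward implication holds.

(⇐) This fails: take N = 16. Then 16³ = 4096 ≡ 16 (mod 20), yet 16 ≡ 16 (mod 20), not 6.

(⇒) Suppose N ≡ 6 (mod 20). Write N = 20j + 6. Then (20j + 6)³ = 8000j³ + 7200j² + 2160j + 216 = 20(400j³ + 360j² + 108j + 10) + 16, so N³ ≡ 16 (mod 20).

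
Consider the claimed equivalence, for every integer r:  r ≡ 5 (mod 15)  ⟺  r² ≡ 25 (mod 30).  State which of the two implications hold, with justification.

Both directions fail.

(⇒) This fails: take r = 20. Then 20 ≡ 5 (mod 15), but 20² = 400 ≡ 10 (mod 30), not 25.

(⇐) This fails: take r = 25. Then 25² = 625 ≡ 25 (mod 30), yet 25 ≡ 10 (mod 15), not 5.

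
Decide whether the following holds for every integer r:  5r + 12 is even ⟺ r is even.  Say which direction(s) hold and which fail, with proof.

(⟸) Suppose r is even; write r = 2j. Then 5r + 12 = 5·(2j) + 12 = 2·5j + 12, which is even.

(⟹) Suppose 5r + 12 is even. Since 5 is odd, 5r and r have the same parity, so 5r + 12 ≡ r + 12 (mod 2). As 12 is even, 5r + 12 is even exactly when r is even. Thus r is even.

Both implications hold.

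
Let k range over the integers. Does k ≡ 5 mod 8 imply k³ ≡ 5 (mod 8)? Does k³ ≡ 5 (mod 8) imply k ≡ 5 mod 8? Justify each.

(⇒) Suppose k ≡ 5 mod 8. Write k = 8j + 5. Then (8j + 5)³ = 512j³ + 960j² + 600j + 125 = 8(64j³ + 120j² + 75j + 15) + 5, so k³ ≡ 5 (mod 8).

(⇐) Conversely, suppose k³ ≡ 5 (mod 8). The only residue r in {0, …, 7} with r³ ≡ 5 (mod 8) is r = 5, so k ≡ 5 (mod 8).

The biconditional holds.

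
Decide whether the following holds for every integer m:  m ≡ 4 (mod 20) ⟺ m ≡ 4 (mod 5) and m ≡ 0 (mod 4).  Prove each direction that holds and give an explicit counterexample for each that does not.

Both directions hold; the statement is true.

[⇒] Suppose m ≡ 4 (mod 20); write m = 20j + 4. Since 5 ∣ 20, reducing mod 5 gives m ≡ 4 (mod 5); since 4 ∣ 20, reducing mod 4 gives m ≡ 4 ≡ 0 (mod 4).

[⇐] Conversely, if m ≡ 4 (mod 5) and m ≡ 0 (mod 4), then by the Chinese remainder theorem m ≡ 4 (mod 20). This is exactly m ≡ 4 (mod 20).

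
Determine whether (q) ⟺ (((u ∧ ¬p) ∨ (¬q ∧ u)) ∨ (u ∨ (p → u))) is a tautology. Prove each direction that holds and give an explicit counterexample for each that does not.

(⇒) fails and (⇐) fails.

Forward direction. This fails. Under u = F, q = T, p = T, the left side is true but the right side is false.

Converse. This fails. Under u = F, q = F, p = F, the left side is false but the right side is true.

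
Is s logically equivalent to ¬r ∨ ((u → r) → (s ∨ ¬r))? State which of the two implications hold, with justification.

(⟹) Assume the antecedent. If s is true, ¬r ∨ ((u → r) → (s ∨ ¬r)) reduces to true regardless of the other variables. If s is false, the antecedent cannot hold. Either way ¬r ∨ ((u → r) → (s ∨ ¬r)) holds.

(⟸) This fails. Under s = F, r = F, u = F, the left side is false but the right side is true.

The forward direction holds; the converse fails.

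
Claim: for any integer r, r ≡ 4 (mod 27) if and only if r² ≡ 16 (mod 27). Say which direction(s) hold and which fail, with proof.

(⟸) This fails: take r = 23. Then 23² = 529 ≡ 16 (mod 27), yet 23 ≡ 23 (mod 27), not 4.

(⟹) Suppose r ≡ 4 (mod 27). Write r = 27j + 4. Then (27j + 4)² = 729j² + 216j + 16 = 27(27j² + 8j) + 16, so r² ≡ 16 (mod 27).

The forward direction holds; the converse fails.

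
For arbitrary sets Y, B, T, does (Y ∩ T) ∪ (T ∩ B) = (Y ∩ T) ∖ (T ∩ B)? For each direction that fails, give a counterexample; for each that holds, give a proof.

The sets are not equal: only the reverse inclusion holds.

Forward inclusion. This inclusion fails. Take Y = ∅, B = {1}, T = {1}; then 1 ∈ (Y ∩ T) ∪ (T ∩ B) but 1 ∉ (Y ∩ T) ∖ (T ∩ B).

Reverse inclusion. Let x ∈ (Y ∩ T) ∖ (T ∩ B). Then x ∈ Y ∩ T and x ∉ B, from which x ∈ (Y ∩ T) ∪ (T ∩ B).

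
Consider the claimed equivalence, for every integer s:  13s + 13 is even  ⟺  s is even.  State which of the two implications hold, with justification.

Forward direction. This fails: s = 7 gives 13s + 13 = 104, which is even, but 7 is odd, not even.

Converse. This also fails: s = 2 is even, but 13s + 13 = 39 is odd, not even.

Neither direction holds.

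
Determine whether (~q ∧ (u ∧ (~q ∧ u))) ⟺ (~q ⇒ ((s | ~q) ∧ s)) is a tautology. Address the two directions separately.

Neither implication holds.

[⇒] This fails. Under s = F, u = T, q = F, the left side is true but the right side is false.

[⇐] This fails. Under s = T, u = F, q = F, the left side is false but the right side is true.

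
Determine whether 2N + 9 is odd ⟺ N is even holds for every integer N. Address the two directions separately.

(⇒) This fails: take N = 7. Then 2N + 9 = 23, which is odd, yet N = 7 is odd, not even.

(⇐) Suppose N is even. Since 2 is even, 2N is even for every N, so 2N + 9 has the same parity as 9, which is odd. Hence 2N + 9 is odd.

Only the reverse direction holds.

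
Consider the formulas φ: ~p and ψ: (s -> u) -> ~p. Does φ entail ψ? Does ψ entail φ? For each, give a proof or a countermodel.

Only the forward implication holds.

Forward direction. Assume the antecedent. If u is true, the antecedent forces (u = T, s = F, p = F) or (u = T, s = T, p = F), and (s -> u) -> ~p holds there. If u is false, the antecedent forces (u = F, s = F, p = F) or (u = F, s = T, p = F), and (s -> u) -> ~p holds there. Either way (s -> u) -> ~p holds.

Converse. This fails. Under u = F, s = T, p = T, the left side is false but the right side is true.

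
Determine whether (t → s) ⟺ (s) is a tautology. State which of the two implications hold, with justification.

Not equivalent: only (⇐) holds.

(→) This fails. Under s = F, t = F, the left side is true but the right side is false.

(←) Assume the antecedent. If s is true, t → s reduces to true regardless of the other variables. If s is false, the antecedent cannot hold. Either way t → s holds.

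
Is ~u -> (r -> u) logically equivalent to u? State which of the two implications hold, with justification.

[⇒] This fails. Under r = F, u = F, the left side is true but the right side is false.

[⇐] Assume the antecedent. If r is true, the antecedent forces (r = T, u = T), and ~u -> (r -> u) holds there. If r is false, ~u -> (r -> u) reduces to true regardless of the other variables. Either way ~u -> (r -> u) holds.

Only the converse holds.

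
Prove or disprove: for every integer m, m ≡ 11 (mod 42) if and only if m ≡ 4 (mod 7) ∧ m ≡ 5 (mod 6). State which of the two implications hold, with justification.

Both directions hold.

(⟹) Suppose m ≡ 11 (mod 42); write m = 42j + 11. Since 7 ∣ 42, reducing mod 7 gives m ≡ 11 ≡ 4 (mod 7); since 6 ∣ 42, reducing mod 6 gives m ≡ 11 ≡ 5 (mod 6).

(⟸) Conversely, if m ≡ 4 (mod 7) and m ≡ 5 (mod 6), then by the Chinese remainder theorem m ≡ 11 (mod 42). This is exactly m ≡ 11 (mod 42).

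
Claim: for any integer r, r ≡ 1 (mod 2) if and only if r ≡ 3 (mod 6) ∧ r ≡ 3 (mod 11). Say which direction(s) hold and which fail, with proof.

Only the reverse direction holds.

(⟹) This fails: r = 1 gives 1 ≡ 1 (mod 2) but 1 ≡ 1 (mod 6), so the conjunction on the right does not hold.

(⟸) Conversely, if r ≡ 3 (mod 6) and r ≡ 3 (mod 11), then by the Chinese remainder theorem r ≡ 3 (mod 66). Since 3 ≡ 1 (mod 2) and 2 ∣ 66, we get r ≡ 1 (mod 2).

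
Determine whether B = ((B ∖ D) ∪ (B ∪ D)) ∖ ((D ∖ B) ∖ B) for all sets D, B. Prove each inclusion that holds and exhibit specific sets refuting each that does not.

Both inclusions hold; the sets are equal.

(⟹) Let x ∈ B. Then either x ∈ B and x ∉ D; or x ∈ D ∩ B. In each case x ∈ ((B ∖ D) ∪ (B ∪ D)) ∖ ((D ∖ B) ∖ B), so B ⊆ ((B ∖ D) ∪ (B ∪ D)) ∖ ((D ∖ B) ∖ B).

(⟸) Let x ∈ ((B ∖ D) ∪ (B ∪ D)) ∖ ((D ∖ B) ∖ B). Then either x ∈ B and x ∉ D; or x ∈ D ∩ B. In each case x ∈ B, so ((B ∖ D) ∪ (B ∪ D)) ∖ ((D ∖ B) ∖ B) ⊆ B.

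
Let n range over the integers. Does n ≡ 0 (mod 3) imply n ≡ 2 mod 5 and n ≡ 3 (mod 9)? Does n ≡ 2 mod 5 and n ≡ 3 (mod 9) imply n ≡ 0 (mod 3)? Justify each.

[⇒] This fails: n = 0 gives 0 ≡ 0 (mod 3) but 0 ≡ 0 (mod 5), so the conjunction on the right does not hold.

[⇐] Conversely, if n ≡ 2 (mod 5) and n ≡ 3 (mod 9), then by the Chinese remainder theorem n ≡ 12 (mod 45). Since 12 ≡ 0 (mod 3) and 3 ∣ 45, we get n ≡ 0 (mod 3).

Not equivalent: only (⇐) holds.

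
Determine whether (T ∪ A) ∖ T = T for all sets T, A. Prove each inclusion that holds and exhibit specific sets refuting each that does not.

(⊆) This inclusion fails. Take T = ∅, A = {1}; then 1 ∈ (T ∪ A) ∖ T but 1 ∉ T.

(⊇) This inclusion fails. Take T = {1}, A = ∅; then 1 ∈ T but 1 ∉ (T ∪ A) ∖ T.

(⊆) fails and (⊇) fails.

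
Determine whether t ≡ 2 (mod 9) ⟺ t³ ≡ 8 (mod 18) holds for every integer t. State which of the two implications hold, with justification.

Forward direction. This fails: take t = 11. Then 11 ≡ 2 (mod 9), but 11³ = 1331 ≡ 17 (mod 18), not 8.

Converse. This fails: take t = 8. Then 8³ = 512 ≡ 8 (mod 18), yet 8 ≡ 8 (mod 9), not 2.

Neither direction holds.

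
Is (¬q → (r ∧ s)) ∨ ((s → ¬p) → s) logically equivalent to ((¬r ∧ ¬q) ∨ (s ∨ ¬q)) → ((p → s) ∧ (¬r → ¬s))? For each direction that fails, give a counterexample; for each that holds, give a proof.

Both directions fail.

[⇒] This fails. Under p = F, q = F, s = T, r = F, the left side is true but the right side is false.

[⇐] This fails. Under p = F, q = F, s = F, r = F, the left side is false but the right side is true.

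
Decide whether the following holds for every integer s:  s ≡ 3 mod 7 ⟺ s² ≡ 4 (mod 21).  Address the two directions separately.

(⟹) This fails: take s = 3. Then 3 ≡ 3 (mod 7), but 3² = 9 ≡ 9 (mod 21), not 4.

(⟸) This fails: take s = 2. Then 2² = 4 ≡ 4 (mod 21), yet 2 ≡ 2 (mod 7), not 3.

Neither implication holds.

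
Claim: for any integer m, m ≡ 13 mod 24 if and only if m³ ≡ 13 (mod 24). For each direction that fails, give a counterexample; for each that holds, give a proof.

Both directions hold; the statement is true.

(⟹) Suppose m ≡ 13 mod 24. Write m = 24j + 13. Then (24j + 13)³ = 13824j³ + 22464j² + 12168j + 2197 = 24(576j³ + 936j² + 507j + 91) + 13, so m³ ≡ 13 (mod 24).

(⟸) Conversely, suppose m³ ≡ 13 (mod 24). The only residue r in {0, …, 23} with r³ ≡ 13 (mod 24) is r = 13, so m ≡ 13 (mod 24).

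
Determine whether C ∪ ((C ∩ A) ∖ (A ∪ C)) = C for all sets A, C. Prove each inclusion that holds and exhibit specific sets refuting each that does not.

Both inclusions hold.

(⟹) Let x ∈ C ∪ ((C ∩ A) ∖ (A ∪ C)). Then either x ∈ C and x ∉ A; or x ∈ A ∩ C. In each case x ∈ C, so C ∪ ((C ∩ A) ∖ (A ∪ C)) ⊆ C.

(⟸) Let x ∈ C. Then either x ∈ C and x ∉ A; or x ∈ A ∩ C. In each case x ∈ C ∪ ((C ∩ A) ∖ (A ∪ C)), so C ⊆ C ∪ ((C ∩ A) ∖ (A ∪ C)).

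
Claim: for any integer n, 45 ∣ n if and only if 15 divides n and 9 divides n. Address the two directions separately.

Forward direction. If 45 ∣ n, write n = 45q. Since 45 = 3·15, n = 15·(3q), so 15 ∣ n; and since 45 = 5·9, n = 9·(5q), so 9 ∣ n.

Converse. Suppose 15 ∣ n and 9 ∣ n. Any common multiple of 15 and 9 is a multiple of their lcm; here lcm(15, 9) = 15·9/gcd(15, 9) = 135/3 = 45, so 45 ∣ n.

Both implications hold.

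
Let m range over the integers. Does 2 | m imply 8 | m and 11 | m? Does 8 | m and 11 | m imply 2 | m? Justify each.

(→) This fails: take m = 2. Certainly 2 ∣ 2, but 8 ∤ 2.

(←) Suppose 8 ∣ m and 11 ∣ m. Any common multiple of 8 and 11 is a multiple of their lcm; here gcd(8, 11) = 1, so lcm(8, 11) = 8·11 = 88, so 88 ∣ m. Since 2 ∣ 88, it follows that 2 ∣ m.

The forward direction fails; the converse holds.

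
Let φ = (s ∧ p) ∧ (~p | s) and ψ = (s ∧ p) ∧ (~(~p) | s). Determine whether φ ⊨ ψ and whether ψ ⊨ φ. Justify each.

Both directions hold; the statement is true.

Forward direction. Assume the antecedent. If p is true, the antecedent forces (p = T, s = T), and (s ∧ p) ∧ (~(~p) | s) holds there. If p is false, the antecedent cannot hold. Either way (s ∧ p) ∧ (~(~p) | s) holds.

Converse. Assume the antecedent. If p is true, the antecedent forces (p = T, s = T), and (s ∧ p) ∧ (~p | s) holds there. If p is false, the antecedent cannot hold. Either way (s ∧ p) ∧ (~p | s) holds.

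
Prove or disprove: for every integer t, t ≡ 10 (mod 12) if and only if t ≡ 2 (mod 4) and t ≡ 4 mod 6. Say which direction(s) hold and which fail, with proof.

Forward direction. Suppose t ≡ 10 (mod 12); write t = 12j + 10. Since 4 ∣ 12, reducing mod 4 gives t ≡ 10 ≡ 2 (mod 4); since 6 ∣ 12, reducing mod 6 gives t ≡ 10 ≡ 4 (mod 6).

Converse. If t ≡ 2 (mod 4) and t ≡ 4 (mod 6), then by the Chinese remainder theorem t ≡ 10 (mod 12). This is exactly t ≡ 10 (mod 12).

Equivalent; both directions hold.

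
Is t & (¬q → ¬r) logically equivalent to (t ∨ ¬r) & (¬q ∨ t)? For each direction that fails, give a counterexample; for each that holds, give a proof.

(⇒) holds; (⇐) fails.

Forward direction. Assume the antecedent. If t is true, (t ∨ ¬r) & (¬q ∨ t) reduces to true regardless of the other variables. If t is false, the antecedent cannot hold. Either way (t ∨ ¬r) & (¬q ∨ t) holds.

Converse. This fails. Under t = F, q = F, r = F, the left side is false but the right side is true.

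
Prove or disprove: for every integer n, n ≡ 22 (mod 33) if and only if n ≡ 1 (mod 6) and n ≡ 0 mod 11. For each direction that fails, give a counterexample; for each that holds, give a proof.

Forward direction. This fails: n = 22 gives 22 ≡ 22 (mod 33) but 22 ≡ 4 (mod 6), so the conjunction on the right does not hold.

Converse. If n ≡ 1 (mod 6) and n ≡ 0 (mod 11), then by the Chinese remainder theorem n ≡ 55 (mod 66). Since 55 ≡ 22 (mod 33) and 33 ∣ 66, we get n ≡ 22 (mod 33).

The forward direction fails; the converse holds.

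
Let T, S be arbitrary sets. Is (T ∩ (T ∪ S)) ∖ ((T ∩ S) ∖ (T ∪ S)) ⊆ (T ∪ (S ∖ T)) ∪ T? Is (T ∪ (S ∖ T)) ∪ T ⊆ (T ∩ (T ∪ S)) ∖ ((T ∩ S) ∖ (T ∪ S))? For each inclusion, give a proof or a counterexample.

(⊆) Let x ∈ (T ∩ (T ∪ S)) ∖ ((T ∩ S) ∖ (T ∪ S)). Then either x ∈ T and x ∉ S; or x ∈ T ∩ S. In each case x ∈ (T ∪ (S ∖ T)) ∪ T, so (T ∩ (T ∪ S)) ∖ ((T ∩ S) ∖ (T ∪ S)) ⊆ (T ∪ (S ∖ T)) ∪ T.

(⊇) This inclusion fails. Take T = ∅, S = {1}; then 1 ∈ (T ∪ (S ∖ T)) ∪ T but 1 ∉ (T ∩ (T ∪ S)) ∖ ((T ∩ S) ∖ (T ∪ S)).

The sets are not equal: only the forward inclusion holds.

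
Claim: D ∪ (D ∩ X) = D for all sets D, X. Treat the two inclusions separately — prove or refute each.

Forward inclusion. Let x ∈ D ∪ (D ∩ X). Then either x ∈ D and x ∉ X; or x ∈ D ∩ X. In each case x ∈ D, so D ∪ (D ∩ X) ⊆ D.

Reverse inclusion. Let x ∈ D. Then either x ∈ D and x ∉ X; or x ∈ D ∩ X. In each case x ∈ D ∪ (D ∩ X), so D ⊆ D ∪ (D ∩ X).

The two sets are equal.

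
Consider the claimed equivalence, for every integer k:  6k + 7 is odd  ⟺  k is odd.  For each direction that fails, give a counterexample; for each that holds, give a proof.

(←) Suppose k is odd. Since 6 is even, 6k is even for every k, so 6k + 7 has the same parity as 7, which is odd. Hence 6k + 7 is odd.

(→) This fails: take k = 0. Then 6k + 7 = 7, which is odd, yet k = 0 is even, not odd.

The forward direction fails; the converse holds.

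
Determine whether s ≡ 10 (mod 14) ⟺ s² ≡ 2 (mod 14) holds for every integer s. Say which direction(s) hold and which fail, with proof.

Forward direction. Suppose s ≡ 10 (mod 14). Write s = 14j + 10. Then (14j + 10)² = 196j² + 280j + 100 = 14(14j² + 20j + 7) + 2, so s² ≡ 2 (mod 14).

Converse. This fails: take s = 4. Then 4² = 16 ≡ 2 (mod 14), yet 4 ≡ 4 (mod 14), not 10.

The forward direction holds; the converse fails.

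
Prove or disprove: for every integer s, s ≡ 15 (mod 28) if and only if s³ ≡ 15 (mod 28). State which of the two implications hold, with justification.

(⇐) This fails: take s = 11. Then 11³ = 1331 ≡ 15 (mod 28), yet 11 ≡ 11 (mod 28), not 15.

(⇒) Suppose s ≡ 15 (mod 28). Write s = 28j + 15. Then (28j + 15)³ = 21952j³ + 35280j² + 18900j + 3375 = 28(784j³ + 1260j² + 675j + 120) + 15, so s³ ≡ 15 (mod 28).

Not equivalent: only (⇒) holds.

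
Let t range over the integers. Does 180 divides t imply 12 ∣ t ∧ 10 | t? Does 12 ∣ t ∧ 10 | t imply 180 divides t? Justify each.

(⇒) If 180 ∣ t, write t = 180q. Since 180 = 15·12, t = 12·(15q), so 12 ∣ t; and since 180 = 18·10, t = 10·(18q), so 10 ∣ t.

(⇐) This fails: take t = 60. Both 12 ∣ 60 and 10 ∣ 60, yet 60 is not a multiple of 180 (since 60 = 0·180 + 60), so 180 ∤ 60.

The forward direction holds; the converse fails.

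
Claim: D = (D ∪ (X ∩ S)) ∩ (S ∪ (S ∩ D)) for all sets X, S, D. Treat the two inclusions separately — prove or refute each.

Both inclusions fail.

(⊆) This inclusion fails. Take X = ∅, S = ∅, D = {1}; then 1 ∈ D but 1 ∉ (D ∪ (X ∩ S)) ∩ (S ∪ (S ∩ D)).

(⊇) This inclusion fails. Take X = {1}, S = {1}, D = ∅; then 1 ∈ (D ∪ (X ∩ S)) ∩ (S ∪ (S ∩ D)) but 1 ∉ D.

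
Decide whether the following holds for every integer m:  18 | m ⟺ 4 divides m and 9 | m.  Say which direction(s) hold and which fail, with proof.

Forward direction. This fails: take m = 18. Certainly 18 ∣ 18, but 4 ∤ 18.

Converse. Suppose 4 ∣ m and 9 ∣ m. Any common multiple of 4 and 9 is a multiple of their lcm; here gcd(4, 9) = 1, so lcm(4, 9) = 4·9 = 36, so 36 ∣ m. Since 18 ∣ 36, it follows that 18 ∣ m.

Only the reverse direction holds.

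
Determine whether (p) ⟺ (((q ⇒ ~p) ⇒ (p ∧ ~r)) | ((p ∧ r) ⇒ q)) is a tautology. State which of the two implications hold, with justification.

Neither direction holds.

(⇒) This fails. Under q = F, p = T, r = T, the left side is true but the right side is false.

(⇐) This fails. Under q = F, p = F, r = F, the left side is false but the right side is true.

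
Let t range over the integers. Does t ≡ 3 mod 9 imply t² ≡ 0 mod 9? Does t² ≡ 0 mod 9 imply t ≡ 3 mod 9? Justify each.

Forward direction. Suppose t ≡ 3 mod 9. Write t = 9j + 3. Then (9j + 3)² = 81j² + 54j + 9 = 9(9j² + 6j + 1) + 0, so t² ≡ 0 (mod 9).

Converse. This fails: take t = 0. Then 0² = 0 ≡ 0 (mod 9), yet 0 ≡ 0 (mod 9), not 3.

Not equivalent: only (⇒) holds.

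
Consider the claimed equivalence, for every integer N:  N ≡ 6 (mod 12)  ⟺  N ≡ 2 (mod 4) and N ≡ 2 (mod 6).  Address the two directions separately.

Neither direction holds.

(⟹) This fails: N = 6 gives 6 ≡ 6 (mod 12) but 6 ≡ 0 (mod 6), so the conjunction on the right does not hold.

(⟸) This fails: N = 2 satisfies both congruences on the right (2 ≡ 2 mod 4 and 2 ≡ 2 mod 6) yet 2 ≡ 2 (mod 12), not 6.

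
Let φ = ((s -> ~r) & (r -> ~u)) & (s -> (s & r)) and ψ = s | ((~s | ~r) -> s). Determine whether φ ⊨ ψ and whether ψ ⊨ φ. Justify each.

Forward direction. This fails. Under u = F, r = F, s = F, the left side is true but the right side is false.

Converse. This fails. Under u = F, r = F, s = T, the left side is false but the right side is true.

Neither implication holds.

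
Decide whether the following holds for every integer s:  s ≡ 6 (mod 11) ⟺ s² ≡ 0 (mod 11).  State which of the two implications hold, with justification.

(→) This fails: take s = 6. Then 6 ≡ 6 (mod 11), but 6² = 36 ≡ 3 (mod 11), not 0.

(←) This fails: take s = 0. Then 0² = 0 ≡ 0 (mod 11), yet 0 ≡ 0 (mod 11), not 6.

Both directions fail.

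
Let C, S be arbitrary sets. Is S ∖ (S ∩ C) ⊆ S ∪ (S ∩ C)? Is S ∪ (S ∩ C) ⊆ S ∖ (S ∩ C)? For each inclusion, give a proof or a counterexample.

(⊆) holds; (⊇) fails.

(⟹) Let x ∈ S ∖ (S ∩ C). Then x ∈ S and x ∉ C, from which x ∈ S ∪ (S ∩ C).

(⟸) This inclusion fails. Take C = {1}, S = {1}; then 1 ∈ S ∪ (S ∩ C) but 1 ∉ S ∖ (S ∩ C).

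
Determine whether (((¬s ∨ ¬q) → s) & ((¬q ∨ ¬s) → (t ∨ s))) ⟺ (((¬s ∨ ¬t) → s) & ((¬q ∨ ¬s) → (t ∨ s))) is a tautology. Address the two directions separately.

Forward direction. Assume the antecedent. If q is true, the antecedent forces (q = T, s = T, t = F) or (q = T, s = T, t = T), and the consequent holds there. If q is false, the antecedent forces (q = F, s = T, t = F) or (q = F, s = T, t = T), and the consequent holds there. Either way the consequent holds.

Converse. Assume the antecedent. If q is true, the antecedent forces (q = T, s = T, t = F) or (q = T, s = T, t = T), and the consequent holds there. If q is false, the antecedent forces (q = F, s = T, t = F) or (q = F, s = T, t = T), and the consequent holds there. Either way the consequent holds.

Both directions hold.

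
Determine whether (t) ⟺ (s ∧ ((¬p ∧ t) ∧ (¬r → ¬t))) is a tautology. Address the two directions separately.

Only the reverse direction holds.

Converse. Assume the antecedent. If s is true, the antecedent forces (s = T, r = T, p = F, t = T), and t holds there. If s is false, the antecedent cannot hold. Either way t holds.

Forward direction. This fails. Under s = F, r = F, p = F, t = T, the left side is true but the right side is false.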